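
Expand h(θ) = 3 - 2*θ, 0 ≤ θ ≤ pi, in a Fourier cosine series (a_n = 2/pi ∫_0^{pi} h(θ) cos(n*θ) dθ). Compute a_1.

8/pi

a_1 = 2/pi ∫_0^{pi} (3 - 2*θ) cos(θ) dθ.
Integrating by parts (boundary term plus one more integral), an antiderivative of (3 - 2*θ) cos(θ) is -2*θ*sin(θ) + 3*sin(θ) - 2*cos(θ); evaluating from 0 to pi: ∫_{0}^{pi} (3 - 2*θ) cos(θ) dθ = (2) - (-2) = 4.
Hence a_1 = (2/pi)·(4) = 8/pi.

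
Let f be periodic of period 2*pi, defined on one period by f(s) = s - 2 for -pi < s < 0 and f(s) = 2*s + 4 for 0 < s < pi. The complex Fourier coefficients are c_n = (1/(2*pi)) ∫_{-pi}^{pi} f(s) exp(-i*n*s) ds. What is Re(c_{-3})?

-1/(9*pi)

Since f is real-valued, Re(c_{-3}) = (1/(2*pi)) ∫_{-pi}^{pi} f(s) cos(-3*s) ds = a_{3}/2.
Split the integral at the breakpoints.
Integrating by parts (boundary term plus one more integral), an antiderivative of (s - 2) cos(-3*s) is s*sin(3*s)/3 - 2*sin(3*s)/3 + cos(3*s)/9; evaluating from -pi to 0: ∫_{-pi}^{0} (s - 2) cos(-3*s) ds = (1/9) - (-1/9) = 2/9.
Integrating by parts (boundary term plus one more integral), an antiderivative of (2*s + 4) cos(-3*s) is 2*s*sin(3*s)/3 + 4*sin(3*s)/3 + 2*cos(3*s)/9; evaluating from 0 to pi: ∫_{0}^{pi} (2*s + 4) cos(-3*s) ds = (-2/9) - (2/9) = -4/9.
So ∫_{-pi}^{pi} f(s) cos(-3*s) ds = -2/9.
Hence Re(c_{-3}) = (1/(2*pi))·(-2/9) = -1/(9*pi).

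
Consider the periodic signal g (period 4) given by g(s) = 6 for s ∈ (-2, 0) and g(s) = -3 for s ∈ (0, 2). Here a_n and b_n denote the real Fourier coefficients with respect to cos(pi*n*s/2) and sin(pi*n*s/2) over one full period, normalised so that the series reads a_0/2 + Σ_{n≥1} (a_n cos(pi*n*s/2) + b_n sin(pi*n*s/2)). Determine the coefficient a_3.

0

a_3 = 1/2 ∫_{-2}^{2} g(s) cos(3*pi*s/2) ds.
Split the integral at the breakpoints.
Directly, an antiderivative of (6) cos(3*pi*s/2) is 4*sin(3*pi*s/2)/pi; evaluating from -2 to 0: ∫_{-2}^{0} (6) cos(3*pi*s/2) ds = (0) - (0) = 0.
Directly, an antiderivative of (-3) cos(3*pi*s/2) is -2*sin(3*pi*s/2)/pi; evaluating from 0 to 2: ∫_{0}^{2} (-3) cos(3*pi*s/2) ds = (0) - (0) = 0.
Summing the pieces and multiplying by (1/2) gives a_3 = 0.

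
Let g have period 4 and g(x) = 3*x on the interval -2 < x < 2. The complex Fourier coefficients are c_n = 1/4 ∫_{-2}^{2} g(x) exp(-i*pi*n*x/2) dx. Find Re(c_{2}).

Since g is real-valued, Re(c_{2}) = 1/4 ∫_{-2}^{2} g(x) cos(pi*x) dx = a_{2}/2.
(g is odd, so the integrand is odd over a symmetric interval and the integral vanishes.)

0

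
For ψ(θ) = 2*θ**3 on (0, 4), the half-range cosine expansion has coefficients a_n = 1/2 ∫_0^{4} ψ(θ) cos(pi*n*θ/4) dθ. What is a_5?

768*(4 - 25*pi**2)/(625*pi**4)

a_5 = 1/2 ∫_0^{4} (2*θ**3) cos(5*pi*θ/4) dθ.
Integrating by parts three times (tabular method), an antiderivative of (2*θ**3) cos(5*pi*θ/4) is 8*θ**3*sin(5*pi*θ/4)/(5*pi) + 96*θ**2*cos(5*pi*θ/4)/(25*pi**2) - 768*θ*sin(5*pi*θ/4)/(125*pi**3) - 3072*cos(5*pi*θ/4)/(625*pi**4); evaluating from 0 to 4: ∫_{0}^{4} (2*θ**3) cos(5*pi*θ/4) dθ = (1536*(2 - 25*pi**2)/(625*pi**4)) - (-3072/(625*pi**4)) = 1536*(4 - 25*pi**2)/(625*pi**4).
Hence a_5 = (1/2)·(1536*(4 - 25*pi**2)/(625*pi**4)) = 768*(4 - 25*pi**2)/(625*pi**4).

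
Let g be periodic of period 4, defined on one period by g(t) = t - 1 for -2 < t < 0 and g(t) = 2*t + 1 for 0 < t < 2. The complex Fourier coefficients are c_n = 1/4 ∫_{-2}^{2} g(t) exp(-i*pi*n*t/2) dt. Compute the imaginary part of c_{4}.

Since g is real-valued, Im(c_{4}) = -1/4 ∫_{-2}^{2} g(t) sin(2*pi*t) dt = -b_{4}/2.
Split the integral at the breakpoints.
Integrating by parts (boundary term plus one more integral), an antiderivative of (t - 1) sin(2*pi*t) is -t*cos(2*pi*t)/(2*pi) + sin(2*pi*t)/(4*pi**2) + cos(2*pi*t)/(2*pi); evaluating from -2 to 0: ∫_{-2}^{0} (t - 1) sin(2*pi*t) dt = (1/(2*pi)) - (3/(2*pi)) = -1/pi.
Integrating by parts (boundary term plus one more integral), an antiderivative of (2*t + 1) sin(2*pi*t) is -t*cos(2*pi*t)/pi + sin(2*pi*t)/(2*pi**2) - cos(2*pi*t)/(2*pi); evaluating from 0 to 2: ∫_{0}^{2} (2*t + 1) sin(2*pi*t) dt = (-5/(2*pi)) - (-1/(2*pi)) = -2/pi.
So ∫_{-2}^{2} g(t) sin(2*pi*t) dt = -3/pi.
Hence Im(c_{4}) = (-1/4)·(-3/pi) = 3/(4*pi).

3/(4*pi)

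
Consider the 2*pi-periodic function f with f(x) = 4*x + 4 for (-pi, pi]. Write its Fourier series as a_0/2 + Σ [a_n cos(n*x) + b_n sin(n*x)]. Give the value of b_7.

b_7 = 1/pi ∫_{-pi}^{pi} f(x) sin(7*x) dx.
Integrating by parts (boundary term plus one more integral), an antiderivative of (4*x + 4) sin(7*x) is -4*x*cos(7*x)/7 + 4*sin(7*x)/49 - 4*cos(7*x)/7; evaluating from -pi to pi: ∫_{-pi}^{pi} (4*x + 4) sin(7*x) dx = (4/7 + 4*pi/7) - (4/7 - 4*pi/7) = 8*pi/7.
Hence b_7 = (1/pi)·(8*pi/7) = 8/7.

8/7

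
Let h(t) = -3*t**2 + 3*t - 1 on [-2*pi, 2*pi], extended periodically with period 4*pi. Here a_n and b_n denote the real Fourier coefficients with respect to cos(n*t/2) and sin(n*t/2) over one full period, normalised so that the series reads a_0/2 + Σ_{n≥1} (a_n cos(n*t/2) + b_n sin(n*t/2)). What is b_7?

b_7 = (1/(2*pi)) ∫_{-2*pi}^{2*pi} h(t) sin(7*t/2) dt.
Integrating by parts twice (tabular method), an antiderivative of (-3*t**2 + 3*t - 1) sin(7*t/2) is 6*t**2*cos(7*t/2)/7 - 24*t*sin(7*t/2)/49 - 6*t*cos(7*t/2)/7 + 12*sin(7*t/2)/49 + 50*cos(7*t/2)/343; evaluating from -2*pi to 2*pi: ∫_{-2*pi}^{2*pi} (-3*t**2 + 3*t - 1) sin(7*t/2) dt = (-24*pi**2/7 - 50/343 + 12*pi/7) - (-24*pi**2/7 - 12*pi/7 - 50/343) = 24*pi/7.
Hence b_7 = (1/(2*pi))·(24*pi/7) = 12/7.

12/7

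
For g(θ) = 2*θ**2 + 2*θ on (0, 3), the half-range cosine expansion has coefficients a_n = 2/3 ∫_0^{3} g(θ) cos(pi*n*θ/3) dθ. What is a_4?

a_4 = 2/3 ∫_0^{3} (2*θ**2 + 2*θ) cos(4*pi*θ/3) dθ.
Integrating by parts twice (tabular method), an antiderivative of (2*θ**2 + 2*θ) cos(4*pi*θ/3) is 3*θ**2*sin(4*pi*θ/3)/(2*pi) + 3*θ*sin(4*pi*θ/3)/(2*pi) + 9*θ*cos(4*pi*θ/3)/(4*pi**2) - 27*sin(4*pi*θ/3)/(16*pi**3) + 9*cos(4*pi*θ/3)/(8*pi**2); evaluating from 0 to 3: ∫_{0}^{3} (2*θ**2 + 2*θ) cos(4*pi*θ/3) dθ = (63/(8*pi**2)) - (9/(8*pi**2)) = 27/(4*pi**2).
Hence a_4 = (2/3)·(27/(4*pi**2)) = 9/(2*pi**2).

9/(2*pi**2)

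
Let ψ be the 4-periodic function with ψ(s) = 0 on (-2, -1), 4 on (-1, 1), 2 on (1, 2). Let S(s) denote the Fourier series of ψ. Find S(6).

s = 6 differs from s = 2 by 1 full period(s), and the series is 4-periodic.
At s = 2 the one-sided limits are ψ(2^-) = 2 and ψ(2^+) = 0.
By Dirichlet's theorem the series converges to their average, [(2) + (0)]/2 = 1.

1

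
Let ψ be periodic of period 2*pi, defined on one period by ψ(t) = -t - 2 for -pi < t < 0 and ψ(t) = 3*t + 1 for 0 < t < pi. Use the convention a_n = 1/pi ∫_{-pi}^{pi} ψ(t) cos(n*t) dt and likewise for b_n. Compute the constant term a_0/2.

a_0 = 1/pi ∫_{-pi}^{pi} ψ(t) dt = 1/pi · (pi*(-1 + 2*pi)) = -1 + 2*pi.
So the constant term a_0/2 = -1/2 + pi.

-1/2 + pi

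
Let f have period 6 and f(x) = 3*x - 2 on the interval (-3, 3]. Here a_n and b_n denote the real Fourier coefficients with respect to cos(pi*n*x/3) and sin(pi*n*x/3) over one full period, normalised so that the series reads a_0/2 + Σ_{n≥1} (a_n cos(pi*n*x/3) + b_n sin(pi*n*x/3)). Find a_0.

a_0 = 1/3 ∫_{-3}^{3} f(x) dx = 1/3 · (-12) = -4.

-4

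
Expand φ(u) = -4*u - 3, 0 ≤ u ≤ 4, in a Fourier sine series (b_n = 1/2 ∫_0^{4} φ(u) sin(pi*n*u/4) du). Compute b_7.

-44/(7*pi)

b_7 = 1/2 ∫_0^{4} (-4*u - 3) sin(7*pi*u/4) du.
Integrating by parts (boundary term plus one more integral), an antiderivative of (-4*u - 3) sin(7*pi*u/4) is 16*u*cos(7*pi*u/4)/(7*pi) - 64*sin(7*pi*u/4)/(49*pi**2) + 12*cos(7*pi*u/4)/(7*pi); evaluating from 0 to 4: ∫_{0}^{4} (-4*u - 3) sin(7*pi*u/4) du = (-76/(7*pi)) - (12/(7*pi)) = -88/(7*pi).
Hence b_7 = (1/2)·(-88/(7*pi)) = -44/(7*pi).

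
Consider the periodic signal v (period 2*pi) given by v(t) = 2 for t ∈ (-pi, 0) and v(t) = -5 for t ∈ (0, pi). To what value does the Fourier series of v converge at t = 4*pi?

-3/2

t = 4*pi differs from t = 0 by 2 full period(s), and the series is 2*pi-periodic.
At t = 0 the one-sided limits are v(0^-) = 2 and v(0^+) = -5.
By Dirichlet's theorem the series converges to their average, [(2) + (-5)]/2 = -3/2.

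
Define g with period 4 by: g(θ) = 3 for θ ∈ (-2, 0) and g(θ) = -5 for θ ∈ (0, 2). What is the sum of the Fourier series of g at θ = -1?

g is continuous at θ = -1 with value 3, so the series converges to 3 there.

3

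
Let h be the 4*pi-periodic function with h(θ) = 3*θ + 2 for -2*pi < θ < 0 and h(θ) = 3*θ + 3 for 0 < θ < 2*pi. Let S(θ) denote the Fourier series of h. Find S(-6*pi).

θ = -6*pi differs from θ = -2*pi by -1 full period(s), and the series is 4*pi-periodic.
At θ = -2*pi the one-sided limits are h(-2*pi^-) = 3 + 6*pi and h(-2*pi^+) = 2 - 6*pi.
By Dirichlet's theorem the series converges to their average, [(3 + 6*pi) + (2 - 6*pi)]/2 = 5/2.

5/2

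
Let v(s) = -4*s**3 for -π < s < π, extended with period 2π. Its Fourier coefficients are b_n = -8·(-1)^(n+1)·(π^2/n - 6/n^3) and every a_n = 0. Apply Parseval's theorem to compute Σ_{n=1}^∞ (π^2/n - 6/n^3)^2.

Parseval: Σ b_n^2 = (1/π) ∫_{-π}^{π} v(s)^2 ds = 32*pi**6/7.
b_n^2 = 64·(π^2/n - 6/n^3)^2, so the sum equals (32*pi**6/7)/64 = pi**6/14.

pi**6/14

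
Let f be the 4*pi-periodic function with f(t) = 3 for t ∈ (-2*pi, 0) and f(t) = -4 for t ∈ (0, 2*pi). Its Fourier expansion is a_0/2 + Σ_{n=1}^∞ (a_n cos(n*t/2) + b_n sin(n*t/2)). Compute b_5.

b_5 = (1/(2*pi)) ∫_{-2*pi}^{2*pi} f(t) sin(5*t/2) dt.
Split the integral at the breakpoints.
Directly, an antiderivative of (3) sin(5*t/2) is -6*cos(5*t/2)/5; evaluating from -2*pi to 0: ∫_{-2*pi}^{0} (3) sin(5*t/2) dt = (-6/5) - (6/5) = -12/5.
Directly, an antiderivative of (-4) sin(5*t/2) is 8*cos(5*t/2)/5; evaluating from 0 to 2*pi: ∫_{0}^{2*pi} (-4) sin(5*t/2) dt = (-8/5) - (8/5) = -16/5.
Summing the pieces and multiplying by (1/(2*pi)) gives b_5 = -14/(5*pi).

-14/(5*pi)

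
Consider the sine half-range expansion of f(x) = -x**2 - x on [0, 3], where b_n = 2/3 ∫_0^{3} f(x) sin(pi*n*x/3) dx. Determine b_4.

6/pi

b_4 = 2/3 ∫_0^{3} (-x**2 - x) sin(4*pi*x/3) dx.
Integrating by parts twice (tabular method), an antiderivative of (-x**2 - x) sin(4*pi*x/3) is 3*x**2*cos(4*pi*x/3)/(4*pi) - 9*x*sin(4*pi*x/3)/(8*pi**2) + 3*x*cos(4*pi*x/3)/(4*pi) - 9*sin(4*pi*x/3)/(16*pi**2) - 27*cos(4*pi*x/3)/(32*pi**3); evaluating from 0 to 3: ∫_{0}^{3} (-x**2 - x) sin(4*pi*x/3) dx = (-27/(32*pi**3) + 9/pi) - (-27/(32*pi**3)) = 9/pi.
Hence b_4 = (2/3)·(9/pi) = 6/pi.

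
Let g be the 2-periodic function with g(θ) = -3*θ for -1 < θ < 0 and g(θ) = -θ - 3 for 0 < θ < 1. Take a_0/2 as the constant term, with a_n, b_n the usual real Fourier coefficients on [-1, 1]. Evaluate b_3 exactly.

-10/(3*pi)

b_3 = ∫_{-1}^{1} g(θ) sin(3*pi*θ) dθ.
Split the integral at the breakpoints.
Integrating by parts (boundary term plus one more integral), an antiderivative of (-3*θ) sin(3*pi*θ) is θ*cos(3*pi*θ)/pi - sin(3*pi*θ)/(3*pi**2); evaluating from -1 to 0: ∫_{-1}^{0} (-3*θ) sin(3*pi*θ) dθ = (0) - (1/pi) = -1/pi.
Integrating by parts (boundary term plus one more integral), an antiderivative of (-θ - 3) sin(3*pi*θ) is θ*cos(3*pi*θ)/(3*pi) - sin(3*pi*θ)/(9*pi**2) + cos(3*pi*θ)/pi; evaluating from 0 to 1: ∫_{0}^{1} (-θ - 3) sin(3*pi*θ) dθ = (-4/(3*pi)) - (1/pi) = -7/(3*pi).
Summing the pieces gives b_3 = -10/(3*pi).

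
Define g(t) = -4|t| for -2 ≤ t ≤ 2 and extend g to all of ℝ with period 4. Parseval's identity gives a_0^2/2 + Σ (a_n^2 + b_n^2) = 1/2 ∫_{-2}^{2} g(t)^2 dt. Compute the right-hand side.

1/2 ∫_{-2}^{2} g(t)^2 dt = 1/2 · (256/3) = 128/3.

128/3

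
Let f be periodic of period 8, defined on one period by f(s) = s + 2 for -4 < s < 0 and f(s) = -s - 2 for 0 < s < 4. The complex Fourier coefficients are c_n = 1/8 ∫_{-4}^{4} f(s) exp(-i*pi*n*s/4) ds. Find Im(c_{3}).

Since f is real-valued, Im(c_{3}) = -1/8 ∫_{-4}^{4} f(s) sin(3*pi*s/4) ds = -b_{3}/2.
Split the integral at the breakpoints.
Integrating by parts (boundary term plus one more integral), an antiderivative of (s + 2) sin(3*pi*s/4) is -4*s*cos(3*pi*s/4)/(3*pi) + 16*sin(3*pi*s/4)/(9*pi**2) - 8*cos(3*pi*s/4)/(3*pi); evaluating from -4 to 0: ∫_{-4}^{0} (s + 2) sin(3*pi*s/4) ds = (-8/(3*pi)) - (-8/(3*pi)) = 0.
Integrating by parts (boundary term plus one more integral), an antiderivative of (-s - 2) sin(3*pi*s/4) is 4*s*cos(3*pi*s/4)/(3*pi) - 16*sin(3*pi*s/4)/(9*pi**2) + 8*cos(3*pi*s/4)/(3*pi); evaluating from 0 to 4: ∫_{0}^{4} (-s - 2) sin(3*pi*s/4) ds = (-8/pi) - (8/(3*pi)) = -32/(3*pi).
So ∫_{-4}^{4} f(s) sin(3*pi*s/4) ds = -32/(3*pi).
Hence Im(c_{3}) = (-1/8)·(-32/(3*pi)) = 4/(3*pi).

4/(3*pi)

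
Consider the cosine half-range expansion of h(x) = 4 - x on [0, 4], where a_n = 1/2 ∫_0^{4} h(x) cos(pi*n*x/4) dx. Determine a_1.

16/pi**2

a_1 = 1/2 ∫_0^{4} (4 - x) cos(pi*x/4) dx.
Integrating by parts (boundary term plus one more integral), an antiderivative of (4 - x) cos(pi*x/4) is -4*x*sin(pi*x/4)/pi + 16*sin(pi*x/4)/pi - 16*cos(pi*x/4)/pi**2; evaluating from 0 to 4: ∫_{0}^{4} (4 - x) cos(pi*x/4) dx = (16/pi**2) - (-16/pi**2) = 32/pi**2.
Hence a_1 = (1/2)·(32/pi**2) = 16/pi**2.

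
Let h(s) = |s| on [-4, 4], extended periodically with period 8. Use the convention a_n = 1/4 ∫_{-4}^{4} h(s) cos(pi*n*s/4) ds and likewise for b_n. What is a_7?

-16/(49*pi**2)

a_7 = 1/4 ∫_{-4}^{4} h(s) cos(7*pi*s/4) ds.
h is even and cos(7*pi*s/4) is even, so the integrand is even and a_7 = 1/2 ∫_0^{4} h(s) cos(7*pi*s/4) ds.
Integrating by parts (boundary term plus one more integral), an antiderivative of (s) cos(7*pi*s/4) is 4*s*sin(7*pi*s/4)/(7*pi) + 16*cos(7*pi*s/4)/(49*pi**2); evaluating from 0 to 4: ∫_{0}^{4} (s) cos(7*pi*s/4) ds = (-16/(49*pi**2)) - (16/(49*pi**2)) = -32/(49*pi**2).
Hence a_7 = (1/2)·(-32/(49*pi**2)) = -16/(49*pi**2).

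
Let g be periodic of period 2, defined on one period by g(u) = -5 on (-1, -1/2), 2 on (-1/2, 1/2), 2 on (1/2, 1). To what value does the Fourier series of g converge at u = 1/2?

g is continuous at u = 1/2 with value 2, so the series converges to 2 there.

2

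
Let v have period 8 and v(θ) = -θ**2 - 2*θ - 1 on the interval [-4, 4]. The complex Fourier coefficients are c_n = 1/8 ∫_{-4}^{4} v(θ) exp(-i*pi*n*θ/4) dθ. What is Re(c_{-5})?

Since v is real-valued, Re(c_{-5}) = 1/8 ∫_{-4}^{4} v(θ) cos(-5*pi*θ/4) dθ = a_{5}/2.
Integrating by parts twice (tabular method), an antiderivative of (-θ**2 - 2*θ - 1) cos(-5*pi*θ/4) is -4*θ**2*sin(5*pi*θ/4)/(5*pi) - 8*θ*sin(5*pi*θ/4)/(5*pi) - 32*θ*cos(5*pi*θ/4)/(25*pi**2) - 4*sin(5*pi*θ/4)/(5*pi) + 128*sin(5*pi*θ/4)/(125*pi**3) - 32*cos(5*pi*θ/4)/(25*pi**2); evaluating from -4 to 4: ∫_{-4}^{4} (-θ**2 - 2*θ - 1) cos(-5*pi*θ/4) dθ = (32/(5*pi**2)) - (-96/(25*pi**2)) = 256/(25*pi**2).
Hence Re(c_{-5}) = (1/8)·(256/(25*pi**2)) = 32/(25*pi**2).

32/(25*pi**2)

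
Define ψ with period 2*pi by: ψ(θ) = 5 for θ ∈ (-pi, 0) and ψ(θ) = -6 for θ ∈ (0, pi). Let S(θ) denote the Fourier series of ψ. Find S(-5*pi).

θ = -5*pi differs from θ = -pi by -2 full period(s), and the series is 2*pi-periodic.
At θ = -pi the one-sided limits are ψ(-pi^-) = -6 and ψ(-pi^+) = 5.
By Dirichlet's theorem the series converges to their average, [(-6) + (5)]/2 = -1/2.

-1/2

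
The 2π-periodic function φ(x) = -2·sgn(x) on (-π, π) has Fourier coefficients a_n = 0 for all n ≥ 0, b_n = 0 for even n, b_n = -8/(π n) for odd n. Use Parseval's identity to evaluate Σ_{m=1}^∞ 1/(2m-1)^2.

Parseval: Σ b_n^2 = (1/π) ∫_{-π}^{π} φ(x)^2 dx = 8.
Only odd n contribute, with b_n^2 = 64/(π^2 n^2), so Σ_{m≥1} 1/(2m-1)^2 = π^2·(8)/64 = pi**2/8.

pi**2/8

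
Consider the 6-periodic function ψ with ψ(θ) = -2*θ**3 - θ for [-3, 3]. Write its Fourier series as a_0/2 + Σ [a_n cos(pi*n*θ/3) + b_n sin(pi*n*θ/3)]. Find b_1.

b_1 = 1/3 ∫_{-3}^{3} ψ(θ) sin(pi*θ/3) dθ.
ψ is odd and sin(pi*θ/3) is odd, so the integrand is even and b_1 = 2/3 ∫_0^{3} ψ(θ) sin(pi*θ/3) dθ.
Integrating by parts three times (tabular method), an antiderivative of (-2*θ**3 - θ) sin(pi*θ/3) is 6*θ**3*cos(pi*θ/3)/pi - 54*θ**2*sin(pi*θ/3)/pi**2 - 324*θ*cos(pi*θ/3)/pi**3 + 3*θ*cos(pi*θ/3)/pi - 9*sin(pi*θ/3)/pi**2 + 972*sin(pi*θ/3)/pi**4; evaluating from 0 to 3: ∫_{0}^{3} (-2*θ**3 - θ) sin(pi*θ/3) dθ = (-171/pi + 972/pi**3) - (0) = -171/pi + 972/pi**3.
Hence b_1 = (2/3)·(-171/pi + 972/pi**3) = -114/pi + 648/pi**3.

-114/pi + 648/pi**3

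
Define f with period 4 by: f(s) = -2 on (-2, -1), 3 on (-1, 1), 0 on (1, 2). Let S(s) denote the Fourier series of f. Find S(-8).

s = -8 differs from s = 0 by -2 full period(s), and the series is 4-periodic.
f is continuous at s = 0 with value 3, so the series converges to 3 there.

3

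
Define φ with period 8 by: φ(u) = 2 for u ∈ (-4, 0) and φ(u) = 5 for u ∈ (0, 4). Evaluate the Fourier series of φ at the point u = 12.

7/2

u = 12 differs from u = -4 by 2 full period(s), and the series is 8-periodic.
At u = -4 the one-sided limits are φ(-4^-) = 5 and φ(-4^+) = 2.
By Dirichlet's theorem the series converges to their average, [(5) + (2)]/2 = 7/2.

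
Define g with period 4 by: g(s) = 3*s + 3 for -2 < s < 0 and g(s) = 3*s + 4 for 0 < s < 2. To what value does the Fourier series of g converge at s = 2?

At s = 2 the one-sided limits are g(2^-) = 10 and g(2^+) = -3.
By Dirichlet's theorem the series converges to their average, [(10) + (-3)]/2 = 7/2.

7/2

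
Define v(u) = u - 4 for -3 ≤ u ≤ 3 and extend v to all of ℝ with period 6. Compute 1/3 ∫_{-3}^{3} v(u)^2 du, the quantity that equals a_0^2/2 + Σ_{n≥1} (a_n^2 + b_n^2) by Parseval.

38

1/3 ∫_{-3}^{3} v(u)^2 du = 1/3 · (114) = 38.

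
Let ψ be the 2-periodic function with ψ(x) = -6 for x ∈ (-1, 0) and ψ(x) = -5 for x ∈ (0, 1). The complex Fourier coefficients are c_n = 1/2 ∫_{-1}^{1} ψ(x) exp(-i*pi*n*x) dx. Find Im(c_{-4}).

0

Since ψ is real-valued, Im(c_{-4}) = -1/2 ∫_{-1}^{1} ψ(x) sin(-4*pi*x) dx = b_{4}/2.
Split the integral at the breakpoints.
Directly, an antiderivative of (-6) sin(-4*pi*x) is -3*cos(4*pi*x)/(2*pi); evaluating from -1 to 0: ∫_{-1}^{0} (-6) sin(-4*pi*x) dx = (-3/(2*pi)) - (-3/(2*pi)) = 0.
Directly, an antiderivative of (-5) sin(-4*pi*x) is -5*cos(4*pi*x)/(4*pi); evaluating from 0 to 1: ∫_{0}^{1} (-5) sin(-4*pi*x) dx = (-5/(4*pi)) - (-5/(4*pi)) = 0.
So ∫_{-1}^{1} ψ(x) sin(-4*pi*x) dx = 0.
Hence Im(c_{-4}) = (-1/2)·(0) = 0.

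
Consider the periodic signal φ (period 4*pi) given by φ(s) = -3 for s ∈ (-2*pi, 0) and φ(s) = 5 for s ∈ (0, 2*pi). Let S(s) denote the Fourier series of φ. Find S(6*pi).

s = 6*pi differs from s = 2*pi by 1 full period(s), and the series is 4*pi-periodic.
At s = 2*pi the one-sided limits are φ(2*pi^-) = 5 and φ(2*pi^+) = -3.
By Dirichlet's theorem the series converges to their average, [(5) + (-3)]/2 = 1.

1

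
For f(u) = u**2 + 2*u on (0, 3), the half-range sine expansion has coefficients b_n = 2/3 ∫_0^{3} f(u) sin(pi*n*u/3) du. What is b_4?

b_4 = 2/3 ∫_0^{3} (u**2 + 2*u) sin(4*pi*u/3) du.
Integrating by parts twice (tabular method), an antiderivative of (u**2 + 2*u) sin(4*pi*u/3) is -3*u**2*cos(4*pi*u/3)/(4*pi) + 9*u*sin(4*pi*u/3)/(8*pi**2) - 3*u*cos(4*pi*u/3)/(2*pi) + 9*sin(4*pi*u/3)/(8*pi**2) + 27*cos(4*pi*u/3)/(32*pi**3); evaluating from 0 to 3: ∫_{0}^{3} (u**2 + 2*u) sin(4*pi*u/3) du = (9*(3 - 40*pi**2)/(32*pi**3)) - (27/(32*pi**3)) = -45/(4*pi).
Hence b_4 = (2/3)·(-45/(4*pi)) = -15/(2*pi).

-15/(2*pi)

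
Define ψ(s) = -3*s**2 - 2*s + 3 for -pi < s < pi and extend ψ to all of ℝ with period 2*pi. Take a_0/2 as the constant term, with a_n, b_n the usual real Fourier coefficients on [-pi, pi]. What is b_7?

b_7 = 1/pi ∫_{-pi}^{pi} ψ(s) sin(7*s) ds.
Integrating by parts twice (tabular method), an antiderivative of (-3*s**2 - 2*s + 3) sin(7*s) is 3*s**2*cos(7*s)/7 - 6*s*sin(7*s)/49 + 2*s*cos(7*s)/7 - 2*sin(7*s)/49 - 153*cos(7*s)/343; evaluating from -pi to pi: ∫_{-pi}^{pi} (-3*s**2 - 2*s + 3) sin(7*s) ds = (-3*pi**2/7 - 2*pi/7 + 153/343) - (-3*pi**2/7 + 153/343 + 2*pi/7) = -4*pi/7.
Hence b_7 = (1/pi)·(-4*pi/7) = -4/7.

-4/7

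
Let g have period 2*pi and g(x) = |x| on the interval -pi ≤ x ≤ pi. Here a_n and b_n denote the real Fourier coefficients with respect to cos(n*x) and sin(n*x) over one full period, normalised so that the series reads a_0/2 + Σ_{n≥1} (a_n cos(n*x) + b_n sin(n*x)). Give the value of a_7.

a_7 = 1/pi ∫_{-pi}^{pi} g(x) cos(7*x) dx.
g is even and cos(7*x) is even, so the integrand is even and a_7 = 2/pi ∫_0^{pi} g(x) cos(7*x) dx.
Integrating by parts (boundary term plus one more integral), an antiderivative of (x) cos(7*x) is x*sin(7*x)/7 + cos(7*x)/49; evaluating from 0 to pi: ∫_{0}^{pi} (x) cos(7*x) dx = (-1/49) - (1/49) = -2/49.
Hence a_7 = (2/pi)·(-2/49) = -4/(49*pi).

-4/(49*pi)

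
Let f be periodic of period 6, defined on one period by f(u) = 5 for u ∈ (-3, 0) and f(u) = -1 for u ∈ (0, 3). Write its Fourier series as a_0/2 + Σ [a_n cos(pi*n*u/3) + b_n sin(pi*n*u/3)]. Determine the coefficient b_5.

-12/(5*pi)

b_5 = 1/3 ∫_{-3}^{3} f(u) sin(5*pi*u/3) du.
Split the integral at the breakpoints.
Directly, an antiderivative of (5) sin(5*pi*u/3) is -3*cos(5*pi*u/3)/pi; evaluating from -3 to 0: ∫_{-3}^{0} (5) sin(5*pi*u/3) du = (-3/pi) - (3/pi) = -6/pi.
Directly, an antiderivative of (-1) sin(5*pi*u/3) is 3*cos(5*pi*u/3)/(5*pi); evaluating from 0 to 3: ∫_{0}^{3} (-1) sin(5*pi*u/3) du = (-3/(5*pi)) - (3/(5*pi)) = -6/(5*pi).
Summing the pieces and multiplying by (1/3) gives b_5 = -12/(5*pi).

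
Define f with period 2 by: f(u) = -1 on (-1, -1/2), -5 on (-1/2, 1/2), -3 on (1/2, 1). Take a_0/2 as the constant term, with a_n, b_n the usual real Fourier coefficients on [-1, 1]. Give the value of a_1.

a_1 = ∫_{-1}^{1} f(u) cos(pi*u) du.
Split the integral at the breakpoints.
Directly, an antiderivative of (-1) cos(pi*u) is -sin(pi*u)/pi; evaluating from -1 to -1/2: ∫_{-1}^{-1/2} (-1) cos(pi*u) du = (1/pi) - (0) = 1/pi.
Directly, an antiderivative of (-5) cos(pi*u) is -5*sin(pi*u)/pi; evaluating from -1/2 to 1/2: ∫_{-1/2}^{1/2} (-5) cos(pi*u) du = (-5/pi) - (5/pi) = -10/pi.
Directly, an antiderivative of (-3) cos(pi*u) is -3*sin(pi*u)/pi; evaluating from 1/2 to 1: ∫_{1/2}^{1} (-3) cos(pi*u) du = (0) - (-3/pi) = 3/pi.
Summing the pieces gives a_1 = -6/pi.

-6/pi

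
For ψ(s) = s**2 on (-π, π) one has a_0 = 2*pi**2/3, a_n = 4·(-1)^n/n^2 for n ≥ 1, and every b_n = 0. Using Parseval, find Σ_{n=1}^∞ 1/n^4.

Parseval: a_0^2/2 + Σ a_n^2 = (1/π) ∫_{-π}^{π} ψ(s)^2 ds = 2*pi**4/5.
Subtract a_0^2/2 = 2*pi**4/9: Σ a_n^2 = 8*pi**4/45.
Since a_n^2 = 16/n^4, Σ 1/n^4 = pi**4/90.

pi**4/90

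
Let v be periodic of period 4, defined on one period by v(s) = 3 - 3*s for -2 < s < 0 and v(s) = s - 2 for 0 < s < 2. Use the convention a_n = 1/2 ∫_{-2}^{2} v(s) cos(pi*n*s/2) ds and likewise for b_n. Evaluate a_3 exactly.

-16/(9*pi**2)

a_3 = 1/2 ∫_{-2}^{2} v(s) cos(3*pi*s/2) ds.
Split the integral at the breakpoints.
Integrating by parts (boundary term plus one more integral), an antiderivative of (3 - 3*s) cos(3*pi*s/2) is -2*s*sin(3*pi*s/2)/pi + 2*sin(3*pi*s/2)/pi - 4*cos(3*pi*s/2)/(3*pi**2); evaluating from -2 to 0: ∫_{-2}^{0} (3 - 3*s) cos(3*pi*s/2) ds = (-4/(3*pi**2)) - (4/(3*pi**2)) = -8/(3*pi**2).
Integrating by parts (boundary term plus one more integral), an antiderivative of (s - 2) cos(3*pi*s/2) is 2*s*sin(3*pi*s/2)/(3*pi) - 4*sin(3*pi*s/2)/(3*pi) + 4*cos(3*pi*s/2)/(9*pi**2); evaluating from 0 to 2: ∫_{0}^{2} (s - 2) cos(3*pi*s/2) ds = (-4/(9*pi**2)) - (4/(9*pi**2)) = -8/(9*pi**2).
Summing the pieces and multiplying by (1/2) gives a_3 = -16/(9*pi**2).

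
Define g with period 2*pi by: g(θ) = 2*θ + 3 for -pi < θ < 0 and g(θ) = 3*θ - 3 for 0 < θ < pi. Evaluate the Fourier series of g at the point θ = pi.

At θ = pi the one-sided limits are g(pi^-) = -3 + 3*pi and g(pi^+) = 3 - 2*pi.
By Dirichlet's theorem the series converges to their average, [(-3 + 3*pi) + (3 - 2*pi)]/2 = pi/2.

pi/2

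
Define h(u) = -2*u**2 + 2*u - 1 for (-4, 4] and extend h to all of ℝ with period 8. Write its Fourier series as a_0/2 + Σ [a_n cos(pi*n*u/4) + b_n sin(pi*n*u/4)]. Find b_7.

16/(7*pi)

b_7 = 1/4 ∫_{-4}^{4} h(u) sin(7*pi*u/4) du.
Integrating by parts twice (tabular method), an antiderivative of (-2*u**2 + 2*u - 1) sin(7*pi*u/4) is 8*u**2*cos(7*pi*u/4)/(7*pi) - 64*u*sin(7*pi*u/4)/(49*pi**2) - 8*u*cos(7*pi*u/4)/(7*pi) + 32*sin(7*pi*u/4)/(49*pi**2) - 256*cos(7*pi*u/4)/(343*pi**3) + 4*cos(7*pi*u/4)/(7*pi); evaluating from -4 to 4: ∫_{-4}^{4} (-2*u**2 + 2*u - 1) sin(7*pi*u/4) du = (4*(64 - 1225*pi**2)/(343*pi**3)) - (4*(64 - 2009*pi**2)/(343*pi**3)) = 64/(7*pi).
Hence b_7 = (1/4)·(64/(7*pi)) = 16/(7*pi).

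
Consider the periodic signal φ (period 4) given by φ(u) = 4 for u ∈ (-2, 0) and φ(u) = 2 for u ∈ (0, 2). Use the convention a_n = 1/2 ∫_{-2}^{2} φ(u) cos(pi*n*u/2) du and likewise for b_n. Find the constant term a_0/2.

3

a_0 = 1/2 ∫_{-2}^{2} φ(u) du = 1/2 · (12) = 6.
So the constant term a_0/2 = 3.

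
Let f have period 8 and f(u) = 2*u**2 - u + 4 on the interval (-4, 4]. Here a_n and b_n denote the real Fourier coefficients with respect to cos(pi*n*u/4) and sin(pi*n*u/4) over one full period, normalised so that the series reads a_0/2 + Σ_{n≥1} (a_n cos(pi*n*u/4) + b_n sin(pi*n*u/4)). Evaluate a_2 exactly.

a_2 = 1/4 ∫_{-4}^{4} f(u) cos(pi*u/2) du.
Integrating by parts twice (tabular method), an antiderivative of (2*u**2 - u + 4) cos(pi*u/2) is 4*u**2*sin(pi*u/2)/pi - 2*u*sin(pi*u/2)/pi + 16*u*cos(pi*u/2)/pi**2 - 32*sin(pi*u/2)/pi**3 + 8*sin(pi*u/2)/pi - 4*cos(pi*u/2)/pi**2; evaluating from -4 to 4: ∫_{-4}^{4} (2*u**2 - u + 4) cos(pi*u/2) du = (60/pi**2) - (-68/pi**2) = 128/pi**2.
Hence a_2 = (1/4)·(128/pi**2) = 32/pi**2.

32/pi**2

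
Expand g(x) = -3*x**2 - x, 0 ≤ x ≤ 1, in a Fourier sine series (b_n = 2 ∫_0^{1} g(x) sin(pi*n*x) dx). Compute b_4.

2/pi

b_4 = 2 ∫_0^{1} (-3*x**2 - x) sin(4*pi*x) dx.
Integrating by parts twice (tabular method), an antiderivative of (-3*x**2 - x) sin(4*pi*x) is 3*x**2*cos(4*pi*x)/(4*pi) - 3*x*sin(4*pi*x)/(8*pi**2) + x*cos(4*pi*x)/(4*pi) - sin(4*pi*x)/(16*pi**2) - 3*cos(4*pi*x)/(32*pi**3); evaluating from 0 to 1: ∫_{0}^{1} (-3*x**2 - x) sin(4*pi*x) dx = ((-3/32 + pi**2)/pi**3) - (-3/(32*pi**3)) = 1/pi.
Hence b_4 = 2·(1/pi) = 2/pi.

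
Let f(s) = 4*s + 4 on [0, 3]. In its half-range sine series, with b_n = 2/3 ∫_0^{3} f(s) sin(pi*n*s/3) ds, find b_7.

b_7 = 2/3 ∫_0^{3} (4*s + 4) sin(7*pi*s/3) ds.
Integrating by parts (boundary term plus one more integral), an antiderivative of (4*s + 4) sin(7*pi*s/3) is -12*s*cos(7*pi*s/3)/(7*pi) + 36*sin(7*pi*s/3)/(49*pi**2) - 12*cos(7*pi*s/3)/(7*pi); evaluating from 0 to 3: ∫_{0}^{3} (4*s + 4) sin(7*pi*s/3) ds = (48/(7*pi)) - (-12/(7*pi)) = 60/(7*pi).
Hence b_7 = (2/3)·(60/(7*pi)) = 40/(7*pi).

40/(7*pi)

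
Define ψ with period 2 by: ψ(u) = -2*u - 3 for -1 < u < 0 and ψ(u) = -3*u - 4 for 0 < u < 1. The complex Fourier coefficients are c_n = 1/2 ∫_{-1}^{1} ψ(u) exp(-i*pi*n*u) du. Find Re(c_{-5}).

Since ψ is real-valued, Re(c_{-5}) = 1/2 ∫_{-1}^{1} ψ(u) cos(-5*pi*u) du = a_{5}/2.
Split the integral at the breakpoints.
Integrating by parts (boundary term plus one more integral), an antiderivative of (-2*u - 3) cos(-5*pi*u) is -2*u*sin(5*pi*u)/(5*pi) - 3*sin(5*pi*u)/(5*pi) - 2*cos(5*pi*u)/(25*pi**2); evaluating from -1 to 0: ∫_{-1}^{0} (-2*u - 3) cos(-5*pi*u) du = (-2/(25*pi**2)) - (2/(25*pi**2)) = -4/(25*pi**2).
Integrating by parts (boundary term plus one more integral), an antiderivative of (-3*u - 4) cos(-5*pi*u) is -3*u*sin(5*pi*u)/(5*pi) - 4*sin(5*pi*u)/(5*pi) - 3*cos(5*pi*u)/(25*pi**2); evaluating from 0 to 1: ∫_{0}^{1} (-3*u - 4) cos(-5*pi*u) du = (3/(25*pi**2)) - (-3/(25*pi**2)) = 6/(25*pi**2).
So ∫_{-1}^{1} ψ(u) cos(-5*pi*u) du = 2/(25*pi**2).
Hence Re(c_{-5}) = (1/2)·(2/(25*pi**2)) = 1/(25*pi**2).

1/(25*pi**2)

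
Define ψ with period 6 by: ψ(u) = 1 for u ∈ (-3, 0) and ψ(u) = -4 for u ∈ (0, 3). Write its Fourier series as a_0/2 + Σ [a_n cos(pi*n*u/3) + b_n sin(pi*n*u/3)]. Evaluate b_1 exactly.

b_1 = 1/3 ∫_{-3}^{3} ψ(u) sin(pi*u/3) du.
Split the integral at the breakpoints.
Directly, an antiderivative of (1) sin(pi*u/3) is -3*cos(pi*u/3)/pi; evaluating from -3 to 0: ∫_{-3}^{0} (1) sin(pi*u/3) du = (-3/pi) - (3/pi) = -6/pi.
Directly, an antiderivative of (-4) sin(pi*u/3) is 12*cos(pi*u/3)/pi; evaluating from 0 to 3: ∫_{0}^{3} (-4) sin(pi*u/3) du = (-12/pi) - (12/pi) = -24/pi.
Summing the pieces and multiplying by (1/3) gives b_1 = -10/pi.

-10/pi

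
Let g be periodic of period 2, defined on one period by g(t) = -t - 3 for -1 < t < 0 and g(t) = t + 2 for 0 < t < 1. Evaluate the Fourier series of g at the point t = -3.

1/2

t = -3 differs from t = -1 by -1 full period(s), and the series is 2-periodic.
At t = -1 the one-sided limits are g(-1^-) = 3 and g(-1^+) = -2.
By Dirichlet's theorem the series converges to their average, [(3) + (-2)]/2 = 1/2.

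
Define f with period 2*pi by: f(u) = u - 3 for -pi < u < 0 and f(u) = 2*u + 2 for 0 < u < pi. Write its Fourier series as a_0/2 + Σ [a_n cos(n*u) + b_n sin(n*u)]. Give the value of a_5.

-2/(25*pi)

a_5 = 1/pi ∫_{-pi}^{pi} f(u) cos(5*u) du.
Split the integral at the breakpoints.
Integrating by parts (boundary term plus one more integral), an antiderivative of (u - 3) cos(5*u) is u*sin(5*u)/5 - 3*sin(5*u)/5 + cos(5*u)/25; evaluating from -pi to 0: ∫_{-pi}^{0} (u - 3) cos(5*u) du = (1/25) - (-1/25) = 2/25.
Integrating by parts (boundary term plus one more integral), an antiderivative of (2*u + 2) cos(5*u) is 2*u*sin(5*u)/5 + 2*sin(5*u)/5 + 2*cos(5*u)/25; evaluating from 0 to pi: ∫_{0}^{pi} (2*u + 2) cos(5*u) du = (-2/25) - (2/25) = -4/25.
Summing the pieces and multiplying by (1/pi) gives a_5 = -2/(25*pi).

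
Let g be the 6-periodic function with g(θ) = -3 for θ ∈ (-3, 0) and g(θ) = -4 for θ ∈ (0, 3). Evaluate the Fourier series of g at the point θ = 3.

θ = 3 differs from θ = -3 by 1 full period(s), and the series is 6-periodic.
At θ = -3 the one-sided limits are g(-3^-) = -4 and g(-3^+) = -3.
By Dirichlet's theorem the series converges to their average, [(-4) + (-3)]/2 = -7/2.

-7/2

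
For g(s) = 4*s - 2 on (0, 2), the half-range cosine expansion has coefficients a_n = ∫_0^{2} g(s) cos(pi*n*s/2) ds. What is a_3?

a_3 = ∫_0^{2} (4*s - 2) cos(3*pi*s/2) ds.
Integrating by parts (boundary term plus one more integral), an antiderivative of (4*s - 2) cos(3*pi*s/2) is 8*s*sin(3*pi*s/2)/(3*pi) - 4*sin(3*pi*s/2)/(3*pi) + 16*cos(3*pi*s/2)/(9*pi**2); evaluating from 0 to 2: ∫_{0}^{2} (4*s - 2) cos(3*pi*s/2) ds = (-16/(9*pi**2)) - (16/(9*pi**2)) = -32/(9*pi**2).
Hence a_3 = -32/(9*pi**2).

-32/(9*pi**2)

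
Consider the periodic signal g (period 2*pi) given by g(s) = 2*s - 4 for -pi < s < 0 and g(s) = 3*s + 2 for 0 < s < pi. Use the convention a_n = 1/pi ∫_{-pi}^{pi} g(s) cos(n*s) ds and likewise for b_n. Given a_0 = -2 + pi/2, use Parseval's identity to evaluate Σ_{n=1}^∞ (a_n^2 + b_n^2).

18 + 101*pi**2/24 + 15*pi

Parseval: a_0^2/2 + Σ_{n≥1} (a_n^2+b_n^2) = 1/pi ∫_{-pi}^{pi} g(s)^2 ds = 20 + 13*pi**2/3 + 14*pi.
Subtract a_0^2/2 = (4 - pi)**2/8: Σ (a_n^2+b_n^2) = 18 + 101*pi**2/24 + 15*pi.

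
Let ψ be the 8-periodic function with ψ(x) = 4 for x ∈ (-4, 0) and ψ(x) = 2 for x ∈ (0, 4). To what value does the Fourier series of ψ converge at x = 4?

3

x = 4 differs from x = -4 by 1 full period(s), and the series is 8-periodic.
At x = -4 the one-sided limits are ψ(-4^-) = 2 and ψ(-4^+) = 4.
By Dirichlet's theorem the series converges to their average, [(2) + (4)]/2 = 3.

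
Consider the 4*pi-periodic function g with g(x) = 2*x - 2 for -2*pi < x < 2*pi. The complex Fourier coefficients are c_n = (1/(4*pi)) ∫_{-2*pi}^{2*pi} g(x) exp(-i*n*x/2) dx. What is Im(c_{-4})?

-1

Since g is real-valued, Im(c_{-4}) = -(1/(4*pi)) ∫_{-2*pi}^{2*pi} g(x) sin(-2*x) dx = b_{4}/2.
Integrating by parts (boundary term plus one more integral), an antiderivative of (2*x - 2) sin(-2*x) is x*cos(2*x) - sin(2*x)/2 - cos(2*x); evaluating from -2*pi to 2*pi: ∫_{-2*pi}^{2*pi} (2*x - 2) sin(-2*x) dx = (-1 + 2*pi) - (-2*pi - 1) = 4*pi.
Hence Im(c_{-4}) = (-1/(4*pi))·(4*pi) = -1.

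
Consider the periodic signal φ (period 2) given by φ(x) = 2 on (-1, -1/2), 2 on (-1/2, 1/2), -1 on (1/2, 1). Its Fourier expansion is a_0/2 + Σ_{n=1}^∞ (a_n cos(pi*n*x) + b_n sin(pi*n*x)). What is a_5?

3/(5*pi)

a_5 = ∫_{-1}^{1} φ(x) cos(5*pi*x) dx.
Split the integral at the breakpoints.
Directly, an antiderivative of (2) cos(5*pi*x) is 2*sin(5*pi*x)/(5*pi); evaluating from -1 to -1/2: ∫_{-1}^{-1/2} (2) cos(5*pi*x) dx = (-2/(5*pi)) - (0) = -2/(5*pi).
Directly, an antiderivative of (2) cos(5*pi*x) is 2*sin(5*pi*x)/(5*pi); evaluating from -1/2 to 1/2: ∫_{-1/2}^{1/2} (2) cos(5*pi*x) dx = (2/(5*pi)) - (-2/(5*pi)) = 4/(5*pi).
Directly, an antiderivative of (-1) cos(5*pi*x) is -sin(5*pi*x)/(5*pi); evaluating from 1/2 to 1: ∫_{1/2}^{1} (-1) cos(5*pi*x) dx = (0) - (-1/(5*pi)) = 1/(5*pi).
Summing the pieces gives a_5 = 3/(5*pi).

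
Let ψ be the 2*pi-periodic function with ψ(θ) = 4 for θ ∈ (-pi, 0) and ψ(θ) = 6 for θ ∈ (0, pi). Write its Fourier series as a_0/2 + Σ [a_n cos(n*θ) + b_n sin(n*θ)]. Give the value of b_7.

b_7 = 1/pi ∫_{-pi}^{pi} ψ(θ) sin(7*θ) dθ.
Split the integral at the breakpoints.
Directly, an antiderivative of (4) sin(7*θ) is -4*cos(7*θ)/7; evaluating from -pi to 0: ∫_{-pi}^{0} (4) sin(7*θ) dθ = (-4/7) - (4/7) = -8/7.
Directly, an antiderivative of (6) sin(7*θ) is -6*cos(7*θ)/7; evaluating from 0 to pi: ∫_{0}^{pi} (6) sin(7*θ) dθ = (6/7) - (-6/7) = 12/7.
Summing the pieces and multiplying by (1/pi) gives b_7 = 4/(7*pi).

4/(7*pi)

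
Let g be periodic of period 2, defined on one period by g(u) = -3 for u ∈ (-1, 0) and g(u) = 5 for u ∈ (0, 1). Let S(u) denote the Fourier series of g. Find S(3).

u = 3 differs from u = 1 by 1 full period(s), and the series is 2-periodic.
At u = 1 the one-sided limits are g(1^-) = 5 and g(1^+) = -3.
By Dirichlet's theorem the series converges to their average, [(5) + (-3)]/2 = 1.

1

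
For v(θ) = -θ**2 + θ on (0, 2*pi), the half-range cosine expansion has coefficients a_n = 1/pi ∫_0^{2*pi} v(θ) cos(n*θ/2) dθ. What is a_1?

a_1 = 1/pi ∫_0^{2*pi} (-θ**2 + θ) cos(θ/2) dθ.
Integrating by parts twice (tabular method), an antiderivative of (-θ**2 + θ) cos(θ/2) is -2*θ**2*sin(θ/2) + 2*θ*sin(θ/2) - 8*θ*cos(θ/2) + 16*sin(θ/2) + 4*cos(θ/2); evaluating from 0 to 2*pi: ∫_{0}^{2*pi} (-θ**2 + θ) cos(θ/2) dθ = (-4 + 16*pi) - (4) = -8 + 16*pi.
Hence a_1 = (1/pi)·(-8 + 16*pi) = 16 - 8/pi.

16 - 8/pi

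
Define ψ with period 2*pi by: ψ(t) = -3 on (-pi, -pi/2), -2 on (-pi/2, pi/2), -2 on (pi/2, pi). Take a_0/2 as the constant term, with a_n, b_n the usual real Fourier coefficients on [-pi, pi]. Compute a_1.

1/pi

a_1 = 1/pi ∫_{-pi}^{pi} ψ(t) cos(t) dt.
Split the integral at the breakpoints.
Directly, an antiderivative of (-3) cos(t) is -3*sin(t); evaluating from -pi to -pi/2: ∫_{-pi}^{-pi/2} (-3) cos(t) dt = (3) - (0) = 3.
Directly, an antiderivative of (-2) cos(t) is -2*sin(t); evaluating from -pi/2 to pi/2: ∫_{-pi/2}^{pi/2} (-2) cos(t) dt = (-2) - (2) = -4.
Directly, an antiderivative of (-2) cos(t) is -2*sin(t); evaluating from pi/2 to pi: ∫_{pi/2}^{pi} (-2) cos(t) dt = (0) - (-2) = 2.
Summing the pieces and multiplying by (1/pi) gives a_1 = 1/pi.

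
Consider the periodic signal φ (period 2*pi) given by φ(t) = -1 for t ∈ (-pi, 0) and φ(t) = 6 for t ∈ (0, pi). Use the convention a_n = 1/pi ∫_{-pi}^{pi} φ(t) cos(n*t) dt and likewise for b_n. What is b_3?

b_3 = 1/pi ∫_{-pi}^{pi} φ(t) sin(3*t) dt.
Split the integral at the breakpoints.
Directly, an antiderivative of (-1) sin(3*t) is cos(3*t)/3; evaluating from -pi to 0: ∫_{-pi}^{0} (-1) sin(3*t) dt = (1/3) - (-1/3) = 2/3.
Directly, an antiderivative of (6) sin(3*t) is -2*cos(3*t); evaluating from 0 to pi: ∫_{0}^{pi} (6) sin(3*t) dt = (2) - (-2) = 4.
Summing the pieces and multiplying by (1/pi) gives b_3 = 14/(3*pi).

14/(3*pi)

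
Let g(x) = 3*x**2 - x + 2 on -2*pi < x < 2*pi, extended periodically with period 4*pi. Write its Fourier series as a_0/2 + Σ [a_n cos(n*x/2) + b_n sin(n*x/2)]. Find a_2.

12

a_2 = (1/(2*pi)) ∫_{-2*pi}^{2*pi} g(x) cos(x) dx.
Integrating by parts twice (tabular method), an antiderivative of (3*x**2 - x + 2) cos(x) is 3*x**2*sin(x) - x*sin(x) + 6*x*cos(x) - 4*sin(x) - cos(x); evaluating from -2*pi to 2*pi: ∫_{-2*pi}^{2*pi} (3*x**2 - x + 2) cos(x) dx = (-1 + 12*pi) - (-12*pi - 1) = 24*pi.
Hence a_2 = (1/(2*pi))·(24*pi) = 12.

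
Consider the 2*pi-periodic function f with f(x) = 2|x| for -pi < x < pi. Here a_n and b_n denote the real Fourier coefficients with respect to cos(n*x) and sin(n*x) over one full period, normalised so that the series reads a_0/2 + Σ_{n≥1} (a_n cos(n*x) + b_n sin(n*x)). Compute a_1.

a_1 = 1/pi ∫_{-pi}^{pi} f(x) cos(x) dx.
f is even and cos(x) is even, so the integrand is even and a_1 = 2/pi ∫_0^{pi} f(x) cos(x) dx.
Integrating by parts (boundary term plus one more integral), an antiderivative of (2*x) cos(x) is 2*x*sin(x) + 2*cos(x); evaluating from 0 to pi: ∫_{0}^{pi} (2*x) cos(x) dx = (-2) - (2) = -4.
Hence a_1 = (2/pi)·(-4) = -8/pi.

-8/pi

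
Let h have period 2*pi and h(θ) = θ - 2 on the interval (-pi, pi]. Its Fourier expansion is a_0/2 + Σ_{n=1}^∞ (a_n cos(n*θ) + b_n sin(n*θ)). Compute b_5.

b_5 = 1/pi ∫_{-pi}^{pi} h(θ) sin(5*θ) dθ.
Integrating by parts (boundary term plus one more integral), an antiderivative of (θ - 2) sin(5*θ) is -θ*cos(5*θ)/5 + sin(5*θ)/25 + 2*cos(5*θ)/5; evaluating from -pi to pi: ∫_{-pi}^{pi} (θ - 2) sin(5*θ) dθ = (-2/5 + pi/5) - (-pi/5 - 2/5) = 2*pi/5.
Hence b_5 = (1/pi)·(2*pi/5) = 2/5.

2/5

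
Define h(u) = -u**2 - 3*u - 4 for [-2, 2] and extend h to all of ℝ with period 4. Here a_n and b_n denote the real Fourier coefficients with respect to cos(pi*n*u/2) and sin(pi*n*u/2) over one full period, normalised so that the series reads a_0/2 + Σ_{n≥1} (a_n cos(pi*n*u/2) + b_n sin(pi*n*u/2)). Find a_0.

a_0 = 1/2 ∫_{-2}^{2} h(u) du = 1/2 · (-64/3) = -32/3.

-32/3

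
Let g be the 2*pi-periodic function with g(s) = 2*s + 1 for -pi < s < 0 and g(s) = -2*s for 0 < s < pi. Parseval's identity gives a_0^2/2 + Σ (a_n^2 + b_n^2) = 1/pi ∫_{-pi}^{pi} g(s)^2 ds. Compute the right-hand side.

-2*pi + 1 + 8*pi**2/3

1/pi ∫_{-pi}^{pi} g(s)^2 ds = 1/pi · (pi*(-6*pi + 3 + 8*pi**2)/3) = -2*pi + 1 + 8*pi**2/3.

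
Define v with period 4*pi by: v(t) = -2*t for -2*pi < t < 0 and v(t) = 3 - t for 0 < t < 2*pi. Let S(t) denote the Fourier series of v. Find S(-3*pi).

3 - pi

t = -3*pi differs from t = pi by -1 full period(s), and the series is 4*pi-periodic.
v is continuous at t = pi with value 3 - pi, so the series converges to 3 - pi there.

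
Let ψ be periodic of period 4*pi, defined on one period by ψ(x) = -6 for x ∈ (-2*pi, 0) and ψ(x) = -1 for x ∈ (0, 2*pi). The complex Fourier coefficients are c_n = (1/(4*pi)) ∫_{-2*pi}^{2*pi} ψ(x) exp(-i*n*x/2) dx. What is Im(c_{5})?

-1/pi

Since ψ is real-valued, Im(c_{5}) = -(1/(4*pi)) ∫_{-2*pi}^{2*pi} ψ(x) sin(5*x/2) dx = -b_{5}/2.
Split the integral at the breakpoints.
Directly, an antiderivative of (-6) sin(5*x/2) is 12*cos(5*x/2)/5; evaluating from -2*pi to 0: ∫_{-2*pi}^{0} (-6) sin(5*x/2) dx = (12/5) - (-12/5) = 24/5.
Directly, an antiderivative of (-1) sin(5*x/2) is 2*cos(5*x/2)/5; evaluating from 0 to 2*pi: ∫_{0}^{2*pi} (-1) sin(5*x/2) dx = (-2/5) - (2/5) = -4/5.
So ∫_{-2*pi}^{2*pi} ψ(x) sin(5*x/2) dx = 4.
Hence Im(c_{5}) = (-1/(4*pi))·(4) = -1/pi.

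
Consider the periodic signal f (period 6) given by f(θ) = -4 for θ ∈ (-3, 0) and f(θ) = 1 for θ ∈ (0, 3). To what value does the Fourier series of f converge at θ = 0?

At θ = 0 the one-sided limits are f(0^-) = -4 and f(0^+) = 1.
By Dirichlet's theorem the series converges to their average, [(-4) + (1)]/2 = -3/2.

-3/2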